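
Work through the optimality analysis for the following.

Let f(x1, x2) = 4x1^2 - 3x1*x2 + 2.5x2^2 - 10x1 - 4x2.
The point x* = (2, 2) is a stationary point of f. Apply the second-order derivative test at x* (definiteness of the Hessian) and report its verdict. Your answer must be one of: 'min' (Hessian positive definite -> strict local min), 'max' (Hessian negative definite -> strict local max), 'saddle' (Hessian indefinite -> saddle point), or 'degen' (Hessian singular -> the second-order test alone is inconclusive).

Compute the Hessian H = grad^2 f:
  H = [[8, -3], [-3, 5]]
Verify stationarity: grad f(x*) = H x* + g = (0, 0).
Eigenvalues of H: 3.1459, 9.8541.
Both eigenvalues > 0, so H is positive definite -> x* is a strict local min.

min


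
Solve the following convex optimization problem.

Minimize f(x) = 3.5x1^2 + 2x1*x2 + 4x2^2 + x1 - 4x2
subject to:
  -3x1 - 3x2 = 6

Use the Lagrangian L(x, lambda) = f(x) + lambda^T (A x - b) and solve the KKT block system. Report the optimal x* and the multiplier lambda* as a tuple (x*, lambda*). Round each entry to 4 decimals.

Form the Lagrangian:
  L(x, lambda) = (1/2) x^T Q x + c^T x + lambda^T (A x - b)
Stationarity (grad_x L = 0): Q x + c + A^T lambda = 0.
Primal feasibility: A x = b.

This gives the KKT block system:
  [ Q   A^T ] [ x     ]   [-c ]
  [ A    0  ] [ lambda ] = [ b ]

Solving the linear system:
  x*      = (-1.5455, -0.4545)
  lambda* = (-3.5758)
  f(x*)   = 10.8636

x* = (-1.5455, -0.4545), lambda* = (-3.5758)


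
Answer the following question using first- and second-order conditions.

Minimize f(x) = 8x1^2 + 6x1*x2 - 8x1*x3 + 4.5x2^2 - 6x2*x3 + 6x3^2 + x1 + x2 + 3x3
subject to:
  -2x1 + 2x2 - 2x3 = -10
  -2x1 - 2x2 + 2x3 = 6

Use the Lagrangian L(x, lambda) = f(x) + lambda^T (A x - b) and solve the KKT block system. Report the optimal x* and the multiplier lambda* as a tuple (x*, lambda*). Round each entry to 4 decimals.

Form the Lagrangian:
  L(x, lambda) = (1/2) x^T Q x + c^T x + lambda^T (A x - b)
Stationarity (grad_x L = 0): Q x + c + A^T lambda = 0.
Primal feasibility: A x = b.

This gives the KKT block system:
  [ Q   A^T ] [ x     ]   [-c ]
  [ A    0  ] [ lambda ] = [ b ]

Solving the linear system:
  x*      = (1, -2.8889, 1.1111)
  lambda* = (4.1111, -8.7222)
  f(x*)   = 47.4444

x* = (1, -2.8889, 1.1111), lambda* = (4.1111, -8.7222)


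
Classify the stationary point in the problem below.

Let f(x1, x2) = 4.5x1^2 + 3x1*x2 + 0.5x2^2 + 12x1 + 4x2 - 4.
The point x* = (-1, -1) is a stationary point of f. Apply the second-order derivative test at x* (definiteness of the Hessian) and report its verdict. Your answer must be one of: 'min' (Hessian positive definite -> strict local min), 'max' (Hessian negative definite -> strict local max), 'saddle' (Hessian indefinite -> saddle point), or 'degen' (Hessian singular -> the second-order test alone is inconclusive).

Compute the Hessian H = grad^2 f:
  H = [[9, 3], [3, 1]]
Verify stationarity: grad f(x*) = H x* + g = (0, 0).
Eigenvalues of H: 0, 10.
H has a zero eigenvalue (singular; positive semidefinite but not definite), so H is neither positive definite, negative definite, nor indefinite. The second-order test alone is inconclusive -> degen.
(Indeed, f is constant along the null direction of H through x*, so x* is not a strict local extremum.)

degen


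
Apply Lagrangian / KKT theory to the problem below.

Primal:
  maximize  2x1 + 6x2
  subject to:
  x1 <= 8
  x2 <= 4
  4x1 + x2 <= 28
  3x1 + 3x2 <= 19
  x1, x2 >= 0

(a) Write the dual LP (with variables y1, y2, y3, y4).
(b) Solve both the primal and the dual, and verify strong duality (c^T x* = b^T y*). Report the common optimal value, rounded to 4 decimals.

The standard primal-dual pair for 'max c^T x s.t. A x <= b, x >= 0' is:
  Dual:  min b^T y  s.t.  A^T y >= c,  y >= 0.

So the dual LP is:
  minimize  8y1 + 4y2 + 28y3 + 19y4
  subject to:
    y1 + 4y3 + 3y4 >= 2
    y2 + y3 + 3y4 >= 6
    y1, y2, y3, y4 >= 0

Solving the primal: x* = (2.3333, 4).
  primal value c^T x* = 28.6667.
Solving the dual: y* = (0, 4, 0, 0.6667).
  dual value b^T y* = 28.6667.
Strong duality: c^T x* = b^T y*. Confirmed.

28.6667


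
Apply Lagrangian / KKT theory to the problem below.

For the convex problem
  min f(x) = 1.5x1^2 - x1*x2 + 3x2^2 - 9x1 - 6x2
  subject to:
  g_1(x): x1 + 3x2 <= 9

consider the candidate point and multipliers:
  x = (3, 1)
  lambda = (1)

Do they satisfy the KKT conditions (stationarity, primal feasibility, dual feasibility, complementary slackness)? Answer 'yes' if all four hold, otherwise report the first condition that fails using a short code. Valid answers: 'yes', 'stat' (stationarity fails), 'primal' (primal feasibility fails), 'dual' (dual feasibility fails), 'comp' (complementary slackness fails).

Gradient of f: grad f(x) = Q x + c = (-1, -3)
Constraint values g_i(x) = a_i^T x - b_i:
  g_1((3, 1)) = -3
Stationarity residual: grad f(x) + sum_i lambda_i a_i = (0, 0)
  -> stationarity OK
Primal feasibility (all g_i <= 0): OK
Dual feasibility (all lambda_i >= 0): OK
Complementary slackness (lambda_i * g_i(x) = 0 for all i): FAILS

Verdict: the first failing condition is complementary_slackness -> comp.

comp


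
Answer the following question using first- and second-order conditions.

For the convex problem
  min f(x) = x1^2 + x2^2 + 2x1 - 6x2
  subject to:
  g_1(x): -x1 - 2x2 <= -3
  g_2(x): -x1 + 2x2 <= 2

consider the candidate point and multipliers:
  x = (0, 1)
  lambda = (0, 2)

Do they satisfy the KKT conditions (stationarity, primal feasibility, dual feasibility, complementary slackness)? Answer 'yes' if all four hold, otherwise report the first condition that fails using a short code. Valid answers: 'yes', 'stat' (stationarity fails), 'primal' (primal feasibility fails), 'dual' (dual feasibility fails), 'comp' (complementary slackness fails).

Gradient of f: grad f(x) = Q x + c = (2, -4)
Constraint values g_i(x) = a_i^T x - b_i:
  g_1((0, 1)) = 1
  g_2((0, 1)) = 0
Stationarity residual: grad f(x) + sum_i lambda_i a_i = (0, 0)
  -> stationarity OK
Primal feasibility (all g_i <= 0): FAILS
Dual feasibility (all lambda_i >= 0): OK
Complementary slackness (lambda_i * g_i(x) = 0 for all i): OK

Verdict: the first failing condition is primal_feasibility -> primal.

primal


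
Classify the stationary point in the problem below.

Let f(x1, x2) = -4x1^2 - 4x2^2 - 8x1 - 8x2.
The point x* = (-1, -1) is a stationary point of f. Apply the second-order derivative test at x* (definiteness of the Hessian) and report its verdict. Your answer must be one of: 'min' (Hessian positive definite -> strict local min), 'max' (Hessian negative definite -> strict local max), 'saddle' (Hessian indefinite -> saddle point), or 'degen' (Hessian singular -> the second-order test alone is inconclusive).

Compute the Hessian H = grad^2 f:
  H = [[-8, 0], [0, -8]]
Verify stationarity: grad f(x*) = H x* + g = (0, 0).
Eigenvalues of H: -8, -8.
Both eigenvalues < 0, so H is negative definite -> x* is a strict local max.

max


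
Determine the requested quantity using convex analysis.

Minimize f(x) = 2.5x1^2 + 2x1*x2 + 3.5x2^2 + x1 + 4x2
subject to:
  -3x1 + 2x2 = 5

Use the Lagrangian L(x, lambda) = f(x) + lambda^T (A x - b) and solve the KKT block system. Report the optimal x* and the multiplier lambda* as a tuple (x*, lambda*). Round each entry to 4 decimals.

Form the Lagrangian:
  L(x, lambda) = (1/2) x^T Q x + c^T x + lambda^T (A x - b)
Stationarity (grad_x L = 0): Q x + c + A^T lambda = 0.
Primal feasibility: A x = b.

This gives the KKT block system:
  [ Q   A^T ] [ x     ]   [-c ]
  [ A    0  ] [ lambda ] = [ b ]

Solving the linear system:
  x*      = (-1.4299, 0.3551)
  lambda* = (-1.8131)
  f(x*)   = 4.528

x* = (-1.4299, 0.3551), lambda* = (-1.8131)


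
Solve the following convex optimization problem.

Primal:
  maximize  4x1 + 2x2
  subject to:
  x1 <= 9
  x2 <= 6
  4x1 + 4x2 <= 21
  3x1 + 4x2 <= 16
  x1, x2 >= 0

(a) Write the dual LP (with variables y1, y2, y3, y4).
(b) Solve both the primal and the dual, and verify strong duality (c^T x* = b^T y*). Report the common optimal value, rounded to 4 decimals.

The standard primal-dual pair for 'max c^T x s.t. A x <= b, x >= 0' is:
  Dual:  min b^T y  s.t.  A^T y >= c,  y >= 0.

So the dual LP is:
  minimize  9y1 + 6y2 + 21y3 + 16y4
  subject to:
    y1 + 4y3 + 3y4 >= 4
    y2 + 4y3 + 4y4 >= 2
    y1, y2, y3, y4 >= 0

Solving the primal: x* = (5.25, 0).
  primal value c^T x* = 21.
Solving the dual: y* = (0, 0, 1, 0).
  dual value b^T y* = 21.
Strong duality: c^T x* = b^T y*. Confirmed.

21


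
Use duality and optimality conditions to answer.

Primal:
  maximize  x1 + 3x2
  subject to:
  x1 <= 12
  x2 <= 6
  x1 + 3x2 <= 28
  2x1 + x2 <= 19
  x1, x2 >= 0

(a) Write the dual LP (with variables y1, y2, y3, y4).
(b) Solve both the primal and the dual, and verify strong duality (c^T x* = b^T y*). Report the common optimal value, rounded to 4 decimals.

The standard primal-dual pair for 'max c^T x s.t. A x <= b, x >= 0' is:
  Dual:  min b^T y  s.t.  A^T y >= c,  y >= 0.

So the dual LP is:
  minimize  12y1 + 6y2 + 28y3 + 19y4
  subject to:
    y1 + y3 + 2y4 >= 1
    y2 + 3y3 + y4 >= 3
    y1, y2, y3, y4 >= 0

Solving the primal: x* = (6.5, 6).
  primal value c^T x* = 24.5.
Solving the dual: y* = (0, 2.5, 0, 0.5).
  dual value b^T y* = 24.5.
Strong duality: c^T x* = b^T y*. Confirmed.

24.5


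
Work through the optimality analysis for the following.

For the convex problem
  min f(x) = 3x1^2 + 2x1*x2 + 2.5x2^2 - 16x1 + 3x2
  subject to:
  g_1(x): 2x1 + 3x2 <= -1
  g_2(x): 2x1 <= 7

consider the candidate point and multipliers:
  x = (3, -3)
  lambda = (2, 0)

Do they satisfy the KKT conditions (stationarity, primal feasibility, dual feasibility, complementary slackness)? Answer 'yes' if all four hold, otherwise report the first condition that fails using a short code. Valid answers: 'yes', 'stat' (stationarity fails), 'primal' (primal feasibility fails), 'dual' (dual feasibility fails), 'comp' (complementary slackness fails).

Gradient of f: grad f(x) = Q x + c = (-4, -6)
Constraint values g_i(x) = a_i^T x - b_i:
  g_1((3, -3)) = -2
  g_2((3, -3)) = -1
Stationarity residual: grad f(x) + sum_i lambda_i a_i = (0, 0)
  -> stationarity OK
Primal feasibility (all g_i <= 0): OK
Dual feasibility (all lambda_i >= 0): OK
Complementary slackness (lambda_i * g_i(x) = 0 for all i): FAILS

Verdict: the first failing condition is complementary_slackness -> comp.

comp


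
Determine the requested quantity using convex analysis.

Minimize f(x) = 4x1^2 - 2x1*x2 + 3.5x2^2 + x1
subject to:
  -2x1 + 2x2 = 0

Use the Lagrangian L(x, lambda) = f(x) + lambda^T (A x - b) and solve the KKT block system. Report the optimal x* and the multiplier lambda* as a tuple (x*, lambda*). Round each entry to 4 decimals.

Form the Lagrangian:
  L(x, lambda) = (1/2) x^T Q x + c^T x + lambda^T (A x - b)
Stationarity (grad_x L = 0): Q x + c + A^T lambda = 0.
Primal feasibility: A x = b.

This gives the KKT block system:
  [ Q   A^T ] [ x     ]   [-c ]
  [ A    0  ] [ lambda ] = [ b ]

Solving the linear system:
  x*      = (-0.0909, -0.0909)
  lambda* = (0.2273)
  f(x*)   = -0.0455

x* = (-0.0909, -0.0909), lambda* = (0.2273)


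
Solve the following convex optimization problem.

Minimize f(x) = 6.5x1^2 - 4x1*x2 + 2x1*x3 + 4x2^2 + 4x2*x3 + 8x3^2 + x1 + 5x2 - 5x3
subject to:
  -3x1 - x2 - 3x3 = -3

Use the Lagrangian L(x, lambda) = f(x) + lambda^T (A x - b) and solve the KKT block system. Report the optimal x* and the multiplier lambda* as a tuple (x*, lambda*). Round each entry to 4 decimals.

Form the Lagrangian:
  L(x, lambda) = (1/2) x^T Q x + c^T x + lambda^T (A x - b)
Stationarity (grad_x L = 0): Q x + c + A^T lambda = 0.
Primal feasibility: A x = b.

This gives the KKT block system:
  [ Q   A^T ] [ x     ]   [-c ]
  [ A    0  ] [ lambda ] = [ b ]

Solving the linear system:
  x*      = (0.2347, -0.64, 0.9787)
  lambda* = (2.856)
  f(x*)   = 0.3547

x* = (0.2347, -0.64, 0.9787), lambda* = (2.856)


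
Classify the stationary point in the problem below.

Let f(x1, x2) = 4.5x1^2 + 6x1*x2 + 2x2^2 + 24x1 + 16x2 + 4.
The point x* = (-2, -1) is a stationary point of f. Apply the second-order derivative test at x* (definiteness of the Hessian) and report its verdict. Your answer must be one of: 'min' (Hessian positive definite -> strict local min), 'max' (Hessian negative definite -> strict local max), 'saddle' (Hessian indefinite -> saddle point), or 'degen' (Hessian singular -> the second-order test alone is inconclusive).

Compute the Hessian H = grad^2 f:
  H = [[9, 6], [6, 4]]
Verify stationarity: grad f(x*) = H x* + g = (0, 0).
Eigenvalues of H: 0, 13.
H has a zero eigenvalue (singular; positive semidefinite but not definite), so H is neither positive definite, negative definite, nor indefinite. The second-order test alone is inconclusive -> degen.
(Indeed, f is constant along the null direction of H through x*, so x* is not a strict local extremum.)

degen


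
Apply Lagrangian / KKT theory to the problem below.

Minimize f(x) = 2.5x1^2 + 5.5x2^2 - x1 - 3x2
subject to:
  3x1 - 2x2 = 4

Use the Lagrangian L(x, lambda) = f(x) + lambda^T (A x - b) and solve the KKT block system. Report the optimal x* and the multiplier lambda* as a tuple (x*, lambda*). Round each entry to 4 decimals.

Form the Lagrangian:
  L(x, lambda) = (1/2) x^T Q x + c^T x + lambda^T (A x - b)
Stationarity (grad_x L = 0): Q x + c + A^T lambda = 0.
Primal feasibility: A x = b.

This gives the KKT block system:
  [ Q   A^T ] [ x     ]   [-c ]
  [ A    0  ] [ lambda ] = [ b ]

Solving the linear system:
  x*      = (1.2941, -0.0588)
  lambda* = (-1.8235)
  f(x*)   = 3.0882

x* = (1.2941, -0.0588), lambda* = (-1.8235)


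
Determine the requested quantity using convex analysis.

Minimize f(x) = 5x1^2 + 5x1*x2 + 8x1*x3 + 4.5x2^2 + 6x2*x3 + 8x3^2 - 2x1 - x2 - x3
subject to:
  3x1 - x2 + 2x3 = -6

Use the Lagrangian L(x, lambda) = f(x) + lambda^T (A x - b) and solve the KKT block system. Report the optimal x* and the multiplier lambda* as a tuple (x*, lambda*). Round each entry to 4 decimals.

Form the Lagrangian:
  L(x, lambda) = (1/2) x^T Q x + c^T x + lambda^T (A x - b)
Stationarity (grad_x L = 0): Q x + c + A^T lambda = 0.
Primal feasibility: A x = b.

This gives the KKT block system:
  [ Q   A^T ] [ x     ]   [-c ]
  [ A    0  ] [ lambda ] = [ b ]

Solving the linear system:
  x*      = (-1.3887, 1.4124, -0.2108)
  lambda* = (3.5036)
  f(x*)   = 11.2988

x* = (-1.3887, 1.4124, -0.2108), lambda* = (3.5036)


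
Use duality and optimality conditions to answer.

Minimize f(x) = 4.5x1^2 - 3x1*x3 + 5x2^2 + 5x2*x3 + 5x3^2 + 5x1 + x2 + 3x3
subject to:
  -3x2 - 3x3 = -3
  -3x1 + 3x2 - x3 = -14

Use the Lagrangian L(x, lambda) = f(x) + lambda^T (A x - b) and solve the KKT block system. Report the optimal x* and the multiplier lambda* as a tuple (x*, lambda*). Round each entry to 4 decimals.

Form the Lagrangian:
  L(x, lambda) = (1/2) x^T Q x + c^T x + lambda^T (A x - b)
Stationarity (grad_x L = 0): Q x + c + A^T lambda = 0.
Primal feasibility: A x = b.

This gives the KKT block system:
  [ Q   A^T ] [ x     ]   [-c ]
  [ A    0  ] [ lambda ] = [ b ]

Solving the linear system:
  x*      = (1.9542, -1.7843, 2.7843)
  lambda* = (3.7712, 4.7451)
  f(x*)   = 47.0425

x* = (1.9542, -1.7843, 2.7843), lambda* = (3.7712, 4.7451)


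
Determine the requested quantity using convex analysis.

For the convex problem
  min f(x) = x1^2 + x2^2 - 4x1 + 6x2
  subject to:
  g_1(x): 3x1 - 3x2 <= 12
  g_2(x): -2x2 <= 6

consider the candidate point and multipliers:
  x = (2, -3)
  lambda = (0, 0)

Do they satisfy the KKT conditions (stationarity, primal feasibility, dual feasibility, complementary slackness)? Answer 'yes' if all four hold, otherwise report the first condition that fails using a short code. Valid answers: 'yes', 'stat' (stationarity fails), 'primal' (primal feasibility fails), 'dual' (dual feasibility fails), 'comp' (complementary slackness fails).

Gradient of f: grad f(x) = Q x + c = (0, 0)
Constraint values g_i(x) = a_i^T x - b_i:
  g_1((2, -3)) = 3
  g_2((2, -3)) = 0
Stationarity residual: grad f(x) + sum_i lambda_i a_i = (0, 0)
  -> stationarity OK
Primal feasibility (all g_i <= 0): FAILS
Dual feasibility (all lambda_i >= 0): OK
Complementary slackness (lambda_i * g_i(x) = 0 for all i): OK

Verdict: the first failing condition is primal_feasibility -> primal.

primal


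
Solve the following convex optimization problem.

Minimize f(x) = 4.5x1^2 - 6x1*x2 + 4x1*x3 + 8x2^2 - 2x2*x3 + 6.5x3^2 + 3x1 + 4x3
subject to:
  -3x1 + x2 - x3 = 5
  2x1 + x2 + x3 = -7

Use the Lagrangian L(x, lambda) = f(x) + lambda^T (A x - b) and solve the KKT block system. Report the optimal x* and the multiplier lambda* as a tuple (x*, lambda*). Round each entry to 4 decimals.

Form the Lagrangian:
  L(x, lambda) = (1/2) x^T Q x + c^T x + lambda^T (A x - b)
Stationarity (grad_x L = 0): Q x + c + A^T lambda = 0.
Primal feasibility: A x = b.

This gives the KKT block system:
  [ Q   A^T ] [ x     ]   [-c ]
  [ A    0  ] [ lambda ] = [ b ]

Solving the linear system:
  x*      = (-2.2253, -2.1126, -0.4369)
  lambda* = (6.6109, 12.9659)
  f(x*)   = 24.6416

x* = (-2.2253, -2.1126, -0.4369), lambda* = (6.6109, 12.9659)


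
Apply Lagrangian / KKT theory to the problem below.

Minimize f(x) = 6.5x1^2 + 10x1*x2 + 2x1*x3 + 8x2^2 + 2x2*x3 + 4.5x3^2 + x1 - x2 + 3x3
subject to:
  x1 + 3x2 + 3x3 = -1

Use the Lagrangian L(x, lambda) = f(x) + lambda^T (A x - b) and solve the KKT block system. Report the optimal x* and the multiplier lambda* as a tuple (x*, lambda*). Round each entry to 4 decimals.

Form the Lagrangian:
  L(x, lambda) = (1/2) x^T Q x + c^T x + lambda^T (A x - b)
Stationarity (grad_x L = 0): Q x + c + A^T lambda = 0.
Primal feasibility: A x = b.

This gives the KKT block system:
  [ Q   A^T ] [ x     ]   [-c ]
  [ A    0  ] [ lambda ] = [ b ]

Solving the linear system:
  x*      = (-0.1521, 0.1542, -0.4368)
  lambda* = (0.3091)
  f(x*)   = -0.6539

x* = (-0.1521, 0.1542, -0.4368), lambda* = (0.3091)


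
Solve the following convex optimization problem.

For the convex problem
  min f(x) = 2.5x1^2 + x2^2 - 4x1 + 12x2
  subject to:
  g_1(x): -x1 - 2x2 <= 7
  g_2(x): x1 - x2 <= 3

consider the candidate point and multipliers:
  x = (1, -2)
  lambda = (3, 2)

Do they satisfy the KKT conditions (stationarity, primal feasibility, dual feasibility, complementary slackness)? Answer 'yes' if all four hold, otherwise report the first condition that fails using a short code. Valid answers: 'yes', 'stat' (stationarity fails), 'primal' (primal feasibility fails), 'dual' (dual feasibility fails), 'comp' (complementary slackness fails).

Gradient of f: grad f(x) = Q x + c = (1, 8)
Constraint values g_i(x) = a_i^T x - b_i:
  g_1((1, -2)) = -4
  g_2((1, -2)) = 0
Stationarity residual: grad f(x) + sum_i lambda_i a_i = (0, 0)
  -> stationarity OK
Primal feasibility (all g_i <= 0): OK
Dual feasibility (all lambda_i >= 0): OK
Complementary slackness (lambda_i * g_i(x) = 0 for all i): FAILS

Verdict: the first failing condition is complementary_slackness -> comp.

comp


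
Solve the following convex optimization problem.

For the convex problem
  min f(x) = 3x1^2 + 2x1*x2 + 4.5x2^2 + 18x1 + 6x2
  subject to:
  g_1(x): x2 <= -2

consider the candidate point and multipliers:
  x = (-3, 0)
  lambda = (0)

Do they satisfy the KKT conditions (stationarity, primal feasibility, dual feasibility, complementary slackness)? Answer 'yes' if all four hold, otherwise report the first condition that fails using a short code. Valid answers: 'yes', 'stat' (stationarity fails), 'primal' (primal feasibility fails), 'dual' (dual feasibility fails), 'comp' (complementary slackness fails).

Gradient of f: grad f(x) = Q x + c = (0, 0)
Constraint values g_i(x) = a_i^T x - b_i:
  g_1((-3, 0)) = 2
Stationarity residual: grad f(x) + sum_i lambda_i a_i = (0, 0)
  -> stationarity OK
Primal feasibility (all g_i <= 0): FAILS
Dual feasibility (all lambda_i >= 0): OK
Complementary slackness (lambda_i * g_i(x) = 0 for all i): OK

Verdict: the first failing condition is primal_feasibility -> primal.

primal


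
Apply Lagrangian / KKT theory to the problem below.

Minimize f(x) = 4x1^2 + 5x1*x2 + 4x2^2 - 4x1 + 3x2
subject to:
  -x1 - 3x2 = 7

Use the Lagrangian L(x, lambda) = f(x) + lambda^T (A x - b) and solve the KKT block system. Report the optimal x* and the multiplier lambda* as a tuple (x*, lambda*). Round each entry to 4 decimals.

Form the Lagrangian:
  L(x, lambda) = (1/2) x^T Q x + c^T x + lambda^T (A x - b)
Stationarity (grad_x L = 0): Q x + c + A^T lambda = 0.
Primal feasibility: A x = b.

This gives the KKT block system:
  [ Q   A^T ] [ x     ]   [-c ]
  [ A    0  ] [ lambda ] = [ b ]

Solving the linear system:
  x*      = (1.88, -2.96)
  lambda* = (-3.76)
  f(x*)   = 4.96

x* = (1.88, -2.96), lambda* = (-3.76)


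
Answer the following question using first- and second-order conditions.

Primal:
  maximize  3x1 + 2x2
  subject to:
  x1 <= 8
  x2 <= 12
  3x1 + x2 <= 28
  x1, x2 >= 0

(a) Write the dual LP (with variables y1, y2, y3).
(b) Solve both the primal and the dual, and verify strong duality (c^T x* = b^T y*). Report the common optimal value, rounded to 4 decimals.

The standard primal-dual pair for 'max c^T x s.t. A x <= b, x >= 0' is:
  Dual:  min b^T y  s.t.  A^T y >= c,  y >= 0.

So the dual LP is:
  minimize  8y1 + 12y2 + 28y3
  subject to:
    y1 + 3y3 >= 3
    y2 + y3 >= 2
    y1, y2, y3 >= 0

Solving the primal: x* = (5.3333, 12).
  primal value c^T x* = 40.
Solving the dual: y* = (0, 1, 1).
  dual value b^T y* = 40.
Strong duality: c^T x* = b^T y*. Confirmed.

40


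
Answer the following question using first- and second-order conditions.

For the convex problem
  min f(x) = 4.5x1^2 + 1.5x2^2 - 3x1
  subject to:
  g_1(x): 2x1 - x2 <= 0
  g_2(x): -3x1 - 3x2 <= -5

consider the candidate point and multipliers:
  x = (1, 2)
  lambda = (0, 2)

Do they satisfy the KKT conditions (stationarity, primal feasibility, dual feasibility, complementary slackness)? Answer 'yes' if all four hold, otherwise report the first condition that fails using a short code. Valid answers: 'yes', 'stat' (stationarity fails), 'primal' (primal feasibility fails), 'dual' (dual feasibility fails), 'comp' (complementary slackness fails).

Gradient of f: grad f(x) = Q x + c = (6, 6)
Constraint values g_i(x) = a_i^T x - b_i:
  g_1((1, 2)) = 0
  g_2((1, 2)) = -4
Stationarity residual: grad f(x) + sum_i lambda_i a_i = (0, 0)
  -> stationarity OK
Primal feasibility (all g_i <= 0): OK
Dual feasibility (all lambda_i >= 0): OK
Complementary slackness (lambda_i * g_i(x) = 0 for all i): FAILS

Verdict: the first failing condition is complementary_slackness -> comp.

comp


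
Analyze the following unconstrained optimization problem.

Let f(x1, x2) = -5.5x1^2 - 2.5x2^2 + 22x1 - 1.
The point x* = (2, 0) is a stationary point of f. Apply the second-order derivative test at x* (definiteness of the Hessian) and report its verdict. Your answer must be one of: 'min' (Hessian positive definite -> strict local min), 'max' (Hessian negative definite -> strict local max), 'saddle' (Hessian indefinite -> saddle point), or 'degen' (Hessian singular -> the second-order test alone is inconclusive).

Compute the Hessian H = grad^2 f:
  H = [[-11, 0], [0, -5]]
Verify stationarity: grad f(x*) = H x* + g = (0, 0).
Eigenvalues of H: -11, -5.
Both eigenvalues < 0, so H is negative definite -> x* is a strict local max.

max


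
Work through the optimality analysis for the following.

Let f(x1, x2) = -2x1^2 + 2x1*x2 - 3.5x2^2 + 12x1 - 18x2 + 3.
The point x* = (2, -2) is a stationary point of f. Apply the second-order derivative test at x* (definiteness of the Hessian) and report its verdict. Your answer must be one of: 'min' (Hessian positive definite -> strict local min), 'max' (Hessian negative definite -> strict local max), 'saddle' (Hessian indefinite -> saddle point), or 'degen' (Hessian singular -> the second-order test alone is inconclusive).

Compute the Hessian H = grad^2 f:
  H = [[-4, 2], [2, -7]]
Verify stationarity: grad f(x*) = H x* + g = (0, 0).
Eigenvalues of H: -8, -3.
Both eigenvalues < 0, so H is negative definite -> x* is a strict local max.

max


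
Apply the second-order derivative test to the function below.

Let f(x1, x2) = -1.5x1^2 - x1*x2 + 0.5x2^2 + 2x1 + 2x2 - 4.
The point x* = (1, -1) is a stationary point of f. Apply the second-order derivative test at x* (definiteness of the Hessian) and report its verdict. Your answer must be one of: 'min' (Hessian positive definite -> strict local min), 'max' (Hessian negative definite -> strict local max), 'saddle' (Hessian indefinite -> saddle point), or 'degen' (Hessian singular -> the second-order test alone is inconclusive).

Compute the Hessian H = grad^2 f:
  H = [[-3, -1], [-1, 1]]
Verify stationarity: grad f(x*) = H x* + g = (0, 0).
Eigenvalues of H: -3.2361, 1.2361.
Eigenvalues have mixed signs, so H is indefinite -> x* is a saddle point.

saddle


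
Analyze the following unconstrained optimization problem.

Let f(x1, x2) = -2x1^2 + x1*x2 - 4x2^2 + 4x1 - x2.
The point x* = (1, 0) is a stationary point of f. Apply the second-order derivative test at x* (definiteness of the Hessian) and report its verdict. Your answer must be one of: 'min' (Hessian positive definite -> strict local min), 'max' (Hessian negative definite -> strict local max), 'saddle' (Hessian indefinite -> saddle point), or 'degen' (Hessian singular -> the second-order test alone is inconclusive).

Compute the Hessian H = grad^2 f:
  H = [[-4, 1], [1, -8]]
Verify stationarity: grad f(x*) = H x* + g = (0, 0).
Eigenvalues of H: -8.2361, -3.7639.
Both eigenvalues < 0, so H is negative definite -> x* is a strict local max.

max


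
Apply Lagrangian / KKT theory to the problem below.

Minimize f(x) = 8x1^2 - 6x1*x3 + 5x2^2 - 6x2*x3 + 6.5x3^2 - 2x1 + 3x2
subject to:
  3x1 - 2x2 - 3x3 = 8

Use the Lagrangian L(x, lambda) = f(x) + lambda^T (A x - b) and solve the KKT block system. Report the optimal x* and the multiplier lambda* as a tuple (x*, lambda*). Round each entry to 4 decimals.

Form the Lagrangian:
  L(x, lambda) = (1/2) x^T Q x + c^T x + lambda^T (A x - b)
Stationarity (grad_x L = 0): Q x + c + A^T lambda = 0.
Primal feasibility: A x = b.

This gives the KKT block system:
  [ Q   A^T ] [ x     ]   [-c ]
  [ A    0  ] [ lambda ] = [ b ]

Solving the linear system:
  x*      = (0.1454, -1.7058, -1.3841)
  lambda* = (-2.8768)
  f(x*)   = 8.8032

x* = (0.1454, -1.7058, -1.3841), lambda* = (-2.8768)


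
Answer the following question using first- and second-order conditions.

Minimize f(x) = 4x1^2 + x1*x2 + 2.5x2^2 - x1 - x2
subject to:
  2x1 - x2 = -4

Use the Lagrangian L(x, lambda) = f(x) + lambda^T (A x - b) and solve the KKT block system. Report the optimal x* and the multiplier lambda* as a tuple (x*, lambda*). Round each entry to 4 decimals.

Form the Lagrangian:
  L(x, lambda) = (1/2) x^T Q x + c^T x + lambda^T (A x - b)
Stationarity (grad_x L = 0): Q x + c + A^T lambda = 0.
Primal feasibility: A x = b.

This gives the KKT block system:
  [ Q   A^T ] [ x     ]   [-c ]
  [ A    0  ] [ lambda ] = [ b ]

Solving the linear system:
  x*      = (-1.2812, 1.4375)
  lambda* = (4.9062)
  f(x*)   = 9.7344

x* = (-1.2812, 1.4375), lambda* = (4.9062)


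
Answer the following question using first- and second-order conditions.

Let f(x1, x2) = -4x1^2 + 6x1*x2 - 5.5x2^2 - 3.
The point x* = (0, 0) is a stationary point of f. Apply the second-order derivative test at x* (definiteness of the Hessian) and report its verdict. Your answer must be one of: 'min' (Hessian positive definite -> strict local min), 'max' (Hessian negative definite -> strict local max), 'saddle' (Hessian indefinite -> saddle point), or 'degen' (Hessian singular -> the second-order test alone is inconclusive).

Compute the Hessian H = grad^2 f:
  H = [[-8, 6], [6, -11]]
Verify stationarity: grad f(x*) = H x* + g = (0, 0).
Eigenvalues of H: -15.6847, -3.3153.
Both eigenvalues < 0, so H is negative definite -> x* is a strict local max.

max


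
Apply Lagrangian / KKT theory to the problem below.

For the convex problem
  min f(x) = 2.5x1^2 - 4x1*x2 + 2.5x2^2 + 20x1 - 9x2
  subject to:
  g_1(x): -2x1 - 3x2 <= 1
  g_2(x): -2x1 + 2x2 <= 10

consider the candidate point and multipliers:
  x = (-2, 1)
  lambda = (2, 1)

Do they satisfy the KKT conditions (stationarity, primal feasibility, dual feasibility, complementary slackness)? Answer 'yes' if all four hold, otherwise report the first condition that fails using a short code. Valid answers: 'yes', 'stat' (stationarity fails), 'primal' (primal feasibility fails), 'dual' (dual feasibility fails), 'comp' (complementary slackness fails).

Gradient of f: grad f(x) = Q x + c = (6, 4)
Constraint values g_i(x) = a_i^T x - b_i:
  g_1((-2, 1)) = 0
  g_2((-2, 1)) = -4
Stationarity residual: grad f(x) + sum_i lambda_i a_i = (0, 0)
  -> stationarity OK
Primal feasibility (all g_i <= 0): OK
Dual feasibility (all lambda_i >= 0): OK
Complementary slackness (lambda_i * g_i(x) = 0 for all i): FAILS

Verdict: the first failing condition is complementary_slackness -> comp.

comp


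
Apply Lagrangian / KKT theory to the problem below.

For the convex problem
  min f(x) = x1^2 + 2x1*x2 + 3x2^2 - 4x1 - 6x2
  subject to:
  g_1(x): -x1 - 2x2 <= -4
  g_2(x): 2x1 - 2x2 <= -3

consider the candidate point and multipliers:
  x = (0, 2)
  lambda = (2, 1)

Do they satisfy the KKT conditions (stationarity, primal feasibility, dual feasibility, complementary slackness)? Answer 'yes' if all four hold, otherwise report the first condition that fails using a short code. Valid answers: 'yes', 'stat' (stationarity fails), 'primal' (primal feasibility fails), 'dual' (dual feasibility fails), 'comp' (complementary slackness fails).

Gradient of f: grad f(x) = Q x + c = (0, 6)
Constraint values g_i(x) = a_i^T x - b_i:
  g_1((0, 2)) = 0
  g_2((0, 2)) = -1
Stationarity residual: grad f(x) + sum_i lambda_i a_i = (0, 0)
  -> stationarity OK
Primal feasibility (all g_i <= 0): OK
Dual feasibility (all lambda_i >= 0): OK
Complementary slackness (lambda_i * g_i(x) = 0 for all i): FAILS

Verdict: the first failing condition is complementary_slackness -> comp.

comp


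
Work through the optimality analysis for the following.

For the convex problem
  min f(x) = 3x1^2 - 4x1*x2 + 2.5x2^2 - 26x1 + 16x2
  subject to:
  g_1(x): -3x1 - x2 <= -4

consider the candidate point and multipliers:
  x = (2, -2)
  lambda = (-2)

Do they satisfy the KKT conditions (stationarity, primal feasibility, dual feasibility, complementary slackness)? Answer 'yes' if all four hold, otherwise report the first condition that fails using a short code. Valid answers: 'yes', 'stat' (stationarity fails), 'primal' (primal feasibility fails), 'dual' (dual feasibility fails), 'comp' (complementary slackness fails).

Gradient of f: grad f(x) = Q x + c = (-6, -2)
Constraint values g_i(x) = a_i^T x - b_i:
  g_1((2, -2)) = 0
Stationarity residual: grad f(x) + sum_i lambda_i a_i = (0, 0)
  -> stationarity OK
Primal feasibility (all g_i <= 0): OK
Dual feasibility (all lambda_i >= 0): FAILS
Complementary slackness (lambda_i * g_i(x) = 0 for all i): OK

Verdict: the first failing condition is dual_feasibility -> dual.

dual


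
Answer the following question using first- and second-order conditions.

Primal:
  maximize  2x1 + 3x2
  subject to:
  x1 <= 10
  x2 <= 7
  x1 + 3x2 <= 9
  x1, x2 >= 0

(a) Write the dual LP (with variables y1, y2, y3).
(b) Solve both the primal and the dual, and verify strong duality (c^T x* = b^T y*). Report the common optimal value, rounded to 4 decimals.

The standard primal-dual pair for 'max c^T x s.t. A x <= b, x >= 0' is:
  Dual:  min b^T y  s.t.  A^T y >= c,  y >= 0.

So the dual LP is:
  minimize  10y1 + 7y2 + 9y3
  subject to:
    y1 + y3 >= 2
    y2 + 3y3 >= 3
    y1, y2, y3 >= 0

Solving the primal: x* = (9, 0).
  primal value c^T x* = 18.
Solving the dual: y* = (0, 0, 2).
  dual value b^T y* = 18.
Strong duality: c^T x* = b^T y*. Confirmed.

18


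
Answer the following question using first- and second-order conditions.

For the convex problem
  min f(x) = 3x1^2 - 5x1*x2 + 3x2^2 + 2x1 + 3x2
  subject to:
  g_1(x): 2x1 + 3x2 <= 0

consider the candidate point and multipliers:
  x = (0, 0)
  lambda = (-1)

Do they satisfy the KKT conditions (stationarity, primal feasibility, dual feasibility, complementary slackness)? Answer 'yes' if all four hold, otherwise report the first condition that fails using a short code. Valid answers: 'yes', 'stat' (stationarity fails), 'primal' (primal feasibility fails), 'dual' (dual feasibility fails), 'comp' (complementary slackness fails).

Gradient of f: grad f(x) = Q x + c = (2, 3)
Constraint values g_i(x) = a_i^T x - b_i:
  g_1((0, 0)) = 0
Stationarity residual: grad f(x) + sum_i lambda_i a_i = (0, 0)
  -> stationarity OK
Primal feasibility (all g_i <= 0): OK
Dual feasibility (all lambda_i >= 0): FAILS
Complementary slackness (lambda_i * g_i(x) = 0 for all i): OK

Verdict: the first failing condition is dual_feasibility -> dual.

dual


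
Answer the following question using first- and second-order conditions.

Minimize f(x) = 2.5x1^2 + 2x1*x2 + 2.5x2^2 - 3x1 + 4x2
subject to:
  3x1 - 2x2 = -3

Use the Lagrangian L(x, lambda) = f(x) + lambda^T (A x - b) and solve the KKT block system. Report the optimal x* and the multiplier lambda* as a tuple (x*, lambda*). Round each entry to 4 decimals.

Form the Lagrangian:
  L(x, lambda) = (1/2) x^T Q x + c^T x + lambda^T (A x - b)
Stationarity (grad_x L = 0): Q x + c + A^T lambda = 0.
Primal feasibility: A x = b.

This gives the KKT block system:
  [ Q   A^T ] [ x     ]   [-c ]
  [ A    0  ] [ lambda ] = [ b ]

Solving the linear system:
  x*      = (-0.7753, 0.3371)
  lambda* = (2.0674)
  f(x*)   = 4.9382

x* = (-0.7753, 0.3371), lambda* = (2.0674)


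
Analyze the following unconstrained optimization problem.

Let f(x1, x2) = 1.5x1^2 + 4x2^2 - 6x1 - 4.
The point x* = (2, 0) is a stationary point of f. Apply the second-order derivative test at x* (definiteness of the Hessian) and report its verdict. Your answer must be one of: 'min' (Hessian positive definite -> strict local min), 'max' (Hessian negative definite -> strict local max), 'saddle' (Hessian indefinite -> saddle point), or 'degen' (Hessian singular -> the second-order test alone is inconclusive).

Compute the Hessian H = grad^2 f:
  H = [[3, 0], [0, 8]]
Verify stationarity: grad f(x*) = H x* + g = (0, 0).
Eigenvalues of H: 3, 8.
Both eigenvalues > 0, so H is positive definite -> x* is a strict local min.

min


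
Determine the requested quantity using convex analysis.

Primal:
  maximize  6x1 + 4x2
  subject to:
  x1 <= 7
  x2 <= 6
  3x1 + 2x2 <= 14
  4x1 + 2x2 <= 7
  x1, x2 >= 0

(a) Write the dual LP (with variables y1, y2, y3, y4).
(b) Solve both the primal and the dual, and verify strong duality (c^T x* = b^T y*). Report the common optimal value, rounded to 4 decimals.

The standard primal-dual pair for 'max c^T x s.t. A x <= b, x >= 0' is:
  Dual:  min b^T y  s.t.  A^T y >= c,  y >= 0.

So the dual LP is:
  minimize  7y1 + 6y2 + 14y3 + 7y4
  subject to:
    y1 + 3y3 + 4y4 >= 6
    y2 + 2y3 + 2y4 >= 4
    y1, y2, y3, y4 >= 0

Solving the primal: x* = (0, 3.5).
  primal value c^T x* = 14.
Solving the dual: y* = (0, 0, 0, 2).
  dual value b^T y* = 14.
Strong duality: c^T x* = b^T y*. Confirmed.

14


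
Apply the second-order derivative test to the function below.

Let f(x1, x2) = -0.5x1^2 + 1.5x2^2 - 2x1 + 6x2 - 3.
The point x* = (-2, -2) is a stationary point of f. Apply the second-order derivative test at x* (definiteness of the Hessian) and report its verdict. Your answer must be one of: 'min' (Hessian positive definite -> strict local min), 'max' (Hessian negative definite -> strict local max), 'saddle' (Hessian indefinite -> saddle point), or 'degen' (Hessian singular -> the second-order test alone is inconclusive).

Compute the Hessian H = grad^2 f:
  H = [[-1, 0], [0, 3]]
Verify stationarity: grad f(x*) = H x* + g = (0, 0).
Eigenvalues of H: -1, 3.
Eigenvalues have mixed signs, so H is indefinite -> x* is a saddle point.

saddle


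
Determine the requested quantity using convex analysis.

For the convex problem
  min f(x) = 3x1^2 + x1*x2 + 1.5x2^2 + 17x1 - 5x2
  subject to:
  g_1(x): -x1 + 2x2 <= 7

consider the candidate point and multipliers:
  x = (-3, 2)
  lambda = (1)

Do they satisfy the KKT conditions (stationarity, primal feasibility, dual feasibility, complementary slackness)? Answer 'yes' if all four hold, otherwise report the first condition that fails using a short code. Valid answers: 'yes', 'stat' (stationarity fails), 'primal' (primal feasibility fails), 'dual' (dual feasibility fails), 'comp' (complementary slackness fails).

Gradient of f: grad f(x) = Q x + c = (1, -2)
Constraint values g_i(x) = a_i^T x - b_i:
  g_1((-3, 2)) = 0
Stationarity residual: grad f(x) + sum_i lambda_i a_i = (0, 0)
  -> stationarity OK
Primal feasibility (all g_i <= 0): OK
Dual feasibility (all lambda_i >= 0): OK
Complementary slackness (lambda_i * g_i(x) = 0 for all i): OK

Verdict: yes, KKT holds.

yes


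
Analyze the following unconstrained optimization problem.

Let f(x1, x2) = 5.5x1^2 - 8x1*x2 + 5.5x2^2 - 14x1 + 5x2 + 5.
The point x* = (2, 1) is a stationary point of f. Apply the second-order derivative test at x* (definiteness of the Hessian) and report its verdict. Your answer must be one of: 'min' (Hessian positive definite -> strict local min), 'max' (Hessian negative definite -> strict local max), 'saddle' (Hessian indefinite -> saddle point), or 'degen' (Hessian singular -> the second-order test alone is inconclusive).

Compute the Hessian H = grad^2 f:
  H = [[11, -8], [-8, 11]]
Verify stationarity: grad f(x*) = H x* + g = (0, 0).
Eigenvalues of H: 3, 19.
Both eigenvalues > 0, so H is positive definite -> x* is a strict local min.

min


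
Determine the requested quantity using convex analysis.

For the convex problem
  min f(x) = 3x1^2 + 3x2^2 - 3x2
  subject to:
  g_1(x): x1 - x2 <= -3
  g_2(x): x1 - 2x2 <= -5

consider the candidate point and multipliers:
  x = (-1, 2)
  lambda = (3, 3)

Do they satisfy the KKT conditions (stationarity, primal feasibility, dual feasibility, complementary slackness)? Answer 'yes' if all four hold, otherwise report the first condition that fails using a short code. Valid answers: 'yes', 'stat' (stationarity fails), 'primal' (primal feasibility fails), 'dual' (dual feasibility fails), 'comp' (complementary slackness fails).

Gradient of f: grad f(x) = Q x + c = (-6, 9)
Constraint values g_i(x) = a_i^T x - b_i:
  g_1((-1, 2)) = 0
  g_2((-1, 2)) = 0
Stationarity residual: grad f(x) + sum_i lambda_i a_i = (0, 0)
  -> stationarity OK
Primal feasibility (all g_i <= 0): OK
Dual feasibility (all lambda_i >= 0): OK
Complementary slackness (lambda_i * g_i(x) = 0 for all i): OK

Verdict: yes, KKT holds.

yes


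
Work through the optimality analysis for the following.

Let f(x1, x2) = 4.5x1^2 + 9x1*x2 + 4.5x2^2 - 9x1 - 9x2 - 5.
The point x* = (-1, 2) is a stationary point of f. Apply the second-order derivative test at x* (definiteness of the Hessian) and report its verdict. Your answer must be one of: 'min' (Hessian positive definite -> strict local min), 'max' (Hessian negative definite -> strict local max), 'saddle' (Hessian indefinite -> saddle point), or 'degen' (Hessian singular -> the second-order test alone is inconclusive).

Compute the Hessian H = grad^2 f:
  H = [[9, 9], [9, 9]]
Verify stationarity: grad f(x*) = H x* + g = (0, 0).
Eigenvalues of H: 0, 18.
H has a zero eigenvalue (singular; positive semidefinite but not definite), so H is neither positive definite, negative definite, nor indefinite. The second-order test alone is inconclusive -> degen.
(Indeed, f is constant along the null direction of H through x*, so x* is not a strict local extremum.)

degen


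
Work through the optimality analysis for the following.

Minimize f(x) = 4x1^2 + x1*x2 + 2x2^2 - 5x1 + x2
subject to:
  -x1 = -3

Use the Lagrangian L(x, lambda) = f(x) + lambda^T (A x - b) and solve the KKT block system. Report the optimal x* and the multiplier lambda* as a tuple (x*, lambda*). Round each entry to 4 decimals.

Form the Lagrangian:
  L(x, lambda) = (1/2) x^T Q x + c^T x + lambda^T (A x - b)
Stationarity (grad_x L = 0): Q x + c + A^T lambda = 0.
Primal feasibility: A x = b.

This gives the KKT block system:
  [ Q   A^T ] [ x     ]   [-c ]
  [ A    0  ] [ lambda ] = [ b ]

Solving the linear system:
  x*      = (3, -1)
  lambda* = (18)
  f(x*)   = 19

x* = (3, -1), lambda* = (18)
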